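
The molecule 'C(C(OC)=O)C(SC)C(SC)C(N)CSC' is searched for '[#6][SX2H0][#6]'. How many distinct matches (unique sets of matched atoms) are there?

[#6][SX2H0][#6] is the SMARTS for a thioether: an aliphatic sulfur bridging two carbons with no H on the sulfur.
The molecule carries 3 separate instances of a methylthio ether (-SCH3) meeting every constraint; each maps to a distinct set of atoms, giving 3 matches.

3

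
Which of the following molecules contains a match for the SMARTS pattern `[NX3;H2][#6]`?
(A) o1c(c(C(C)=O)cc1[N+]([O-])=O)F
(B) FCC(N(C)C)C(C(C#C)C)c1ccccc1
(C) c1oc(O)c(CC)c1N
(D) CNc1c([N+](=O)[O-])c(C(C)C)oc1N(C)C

[NX3;H2][#6] describes a trivalent nitrogen with two H attached to carbon (a primary amine).
(A) has a nitro group (-[N+](=O)[O-]) but the nitrogen is [N+] with no H, not NX3H2.
(B) has a dimethylamino group (-N(CH3)2) but the nitrogen has H0, not H2.
(C) contains a primary amino group (-NH2), which satisfies every atom and bond constraint.
(D) has a dimethylamino group (-N(CH3)2) but the nitrogen has H0, not H2.
So the answer is (C).

C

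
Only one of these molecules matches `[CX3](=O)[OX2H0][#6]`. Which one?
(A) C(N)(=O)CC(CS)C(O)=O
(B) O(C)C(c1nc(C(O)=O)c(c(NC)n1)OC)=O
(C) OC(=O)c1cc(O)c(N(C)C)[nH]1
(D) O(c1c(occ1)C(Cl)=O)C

B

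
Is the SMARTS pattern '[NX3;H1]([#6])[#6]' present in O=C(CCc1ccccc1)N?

No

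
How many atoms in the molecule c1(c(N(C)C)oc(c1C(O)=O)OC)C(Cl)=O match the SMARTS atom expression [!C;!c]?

7

The query [!C;!c] means: neither aliphatic nor aromatic carbon — same as [!#6].
Check the 16 heavy atoms by environment: 1× o (aromatic) → match; 4× c (aromatic) → no; 1× N → match; 5× C → no; 4× O → match; 1× Cl → match.
Summing the matching environments: 1 + 1 + 4 + 1 = 7 matching atoms.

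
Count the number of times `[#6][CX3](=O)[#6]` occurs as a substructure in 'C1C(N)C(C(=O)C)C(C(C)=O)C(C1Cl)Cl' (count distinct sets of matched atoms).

[#6][CX3](=O)[#6] is the SMARTS for a ketone: a carbonyl carbon (no H) flanked by two carbons.
The molecule carries 2 separate instances of an acetyl/ketone group (-C(=O)CH3) meeting every constraint; each maps to a distinct set of atoms, giving 2 matches.

2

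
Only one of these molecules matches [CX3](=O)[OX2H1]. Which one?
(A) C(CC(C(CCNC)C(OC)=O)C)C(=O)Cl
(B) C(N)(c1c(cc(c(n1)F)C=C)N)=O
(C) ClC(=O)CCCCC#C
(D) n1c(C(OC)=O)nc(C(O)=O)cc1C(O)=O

D

[CX3](=O)[OX2H1] describes an sp2 carbon double-bonded to O and single-bonded to an -OH oxygen (a carboxylic acid).
(A) has an acyl chloride (-C(=O)Cl) but the carbonyl is bonded to Cl, not to an -OH oxygen.
(B) has a primary amide (-C(=O)NH2) but the carbonyl is bonded to N, not to an -OH oxygen.
(C) has an acyl chloride (-C(=O)Cl) but the carbonyl is bonded to Cl, not to an -OH oxygen.
(D) contains a carboxylic acid group (-C(=O)OH), which satisfies every atom and bond constraint.
So the answer is (D).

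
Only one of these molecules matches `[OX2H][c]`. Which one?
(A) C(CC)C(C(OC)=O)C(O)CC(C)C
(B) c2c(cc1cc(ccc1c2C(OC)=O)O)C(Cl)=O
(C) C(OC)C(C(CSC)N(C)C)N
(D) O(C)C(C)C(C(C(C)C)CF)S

[OX2H][c] describes a hydroxyl oxygen attached to an aromatic carbon (a phenol).
(A) has a hydroxyl group (-OH) but the -OH is on an aliphatic carbon, not an aromatic c.
(B) contains a hydroxyl group (-OH), which satisfies every atom and bond constraint.
(C) has a methoxy ether (-OCH3) but the oxygen has H0, not H1.
(D) has a methoxy ether (-OCH3) but the oxygen has H0, not H1.
So the answer is (B).

B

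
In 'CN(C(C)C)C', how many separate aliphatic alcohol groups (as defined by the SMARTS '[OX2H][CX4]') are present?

[OX2H][CX4] is the SMARTS for an aliphatic alcohol: a hydroxyl oxygen bound to an sp3 (X4) carbon.
No fragment in the molecule satisfies every constraint, giving 0 matches.

0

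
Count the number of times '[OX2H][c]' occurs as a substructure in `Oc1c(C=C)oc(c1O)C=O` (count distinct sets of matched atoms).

[OX2H][c] is the SMARTS for a phenol: a hydroxyl oxygen attached to an aromatic carbon.
The molecule carries 2 separate instances of a hydroxyl group (-OH) meeting every constraint; each maps to a distinct set of atoms, giving 2 matches.

2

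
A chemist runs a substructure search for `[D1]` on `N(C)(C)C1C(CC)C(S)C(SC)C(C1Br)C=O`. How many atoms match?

7

Check the 17 heavy atoms by environment: 6× C (D3) → no; 1× S (D1) → match; 2× C (D2) → no; 1× O (D1) → match; 1× N (D3) → no; 4× C (D1) → match; 1× S (D2) → no; 1× Br (D1) → match.
Summing the matching environments: 1 + 1 + 4 + 1 = 7 matching atoms.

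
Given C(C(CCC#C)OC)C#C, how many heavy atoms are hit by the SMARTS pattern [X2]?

Check the 10 heavy atoms by environment: 5× C (X4) → no; 1× O (X2) → match; 4× C (X2) → match.
Summing the matching environments: 1 + 4 = 5 matching atoms.

5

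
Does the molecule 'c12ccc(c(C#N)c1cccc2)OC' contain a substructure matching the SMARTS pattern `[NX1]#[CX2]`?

The pattern [NX1]#[CX2] describes a nitrogen triple-bonded to a two-connected carbon — a nitrile.
The molecule carries a nitrile (-C#N), whose atoms satisfy every constraint of the query, so the pattern matches.

Yes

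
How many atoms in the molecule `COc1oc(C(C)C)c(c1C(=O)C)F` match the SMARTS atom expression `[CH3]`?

4

The query [CH3] means: aliphatic carbon with exactly three hydrogens.
Check the 14 heavy atoms by environment: 1× o (aromatic, H0) → no; 4× c (aromatic, H0) → no; 1× F (H0) → no; 2× O (H0) → no; 4× C (H3) → match; 1× C (H1) → no; 1× C (H0) → no.
That gives 4 matching atoms.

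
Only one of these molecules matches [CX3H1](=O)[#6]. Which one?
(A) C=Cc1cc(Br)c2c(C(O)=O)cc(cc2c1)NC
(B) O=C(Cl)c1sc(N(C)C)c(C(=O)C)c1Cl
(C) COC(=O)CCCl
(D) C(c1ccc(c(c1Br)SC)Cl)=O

[CX3H1](=O)[#6] describes an sp2 carbon with one H, double-bonded to O and single-bonded to carbon (an aldehyde).
(A) has a carboxylic acid group (-C(=O)OH) but the carbonyl carbon has H0 and is bonded to O, not H1.
(B) has an acetyl/ketone group (-C(=O)CH3) but the carbonyl carbon has H0 (two carbon neighbours), not H1.
(C) has a methyl-ester group (-C(=O)OCH3) but the carbonyl carbon has H0, not H1.
(D) contains an aldehyde (-CHO), which satisfies every atom and bond constraint.
So the answer is (D).

D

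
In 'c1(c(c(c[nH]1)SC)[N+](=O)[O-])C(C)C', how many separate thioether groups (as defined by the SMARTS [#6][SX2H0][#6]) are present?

1

[#6][SX2H0][#6] is the SMARTS for a thioether: an aliphatic sulfur bridging two carbons with no H on the sulfur.
Exactly one fragment in the molecule meets all constraints, giving 1 match.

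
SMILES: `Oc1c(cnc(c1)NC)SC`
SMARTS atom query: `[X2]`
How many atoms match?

3

The query [X2] means: any atom with exactly two total connections (bonds + H).
Check the 11 heavy atoms by environment: 1× n (aromatic, X2) → match; 5× c (aromatic, X3) → no; 1× O (X2) → match; 1× S (X2) → match; 2× C (X4) → no; 1× N (X3) → no.
Summing the matching environments: 1 + 1 + 1 = 3 matching atoms.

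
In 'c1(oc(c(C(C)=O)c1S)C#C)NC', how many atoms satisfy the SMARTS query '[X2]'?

4

The query [X2] means: any atom with exactly two total connections (bonds + H).
Check the 13 heavy atoms by environment: 1× o (aromatic, X2) → match; 4× c (aromatic, X3) → no; 1× N (X3) → no; 2× C (X4) → no; 1× C (X3) → no; 1× O (X1) → no; 2× C (X2) → match; 1× S (X2) → match.
Summing the matching environments: 1 + 2 + 1 = 4 matching atoms.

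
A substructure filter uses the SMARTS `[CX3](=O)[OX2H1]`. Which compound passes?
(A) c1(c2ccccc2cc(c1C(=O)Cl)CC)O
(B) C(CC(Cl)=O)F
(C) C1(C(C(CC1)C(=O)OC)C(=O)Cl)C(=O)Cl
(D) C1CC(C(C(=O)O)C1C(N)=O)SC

D

[CX3](=O)[OX2H1] describes an sp2 carbon double-bonded to O and single-bonded to an -OH oxygen (a carboxylic acid).
(A) has an acyl chloride (-C(=O)Cl) but the carbonyl is bonded to Cl, not to an -OH oxygen.
(B) has an acyl chloride (-C(=O)Cl) but the carbonyl is bonded to Cl, not to an -OH oxygen.
(C) has an acyl chloride (-C(=O)Cl) but the carbonyl is bonded to Cl, not to an -OH oxygen.
(D) contains a carboxylic acid group (-C(=O)OH), which satisfies every atom and bond constraint.
So the answer is (D).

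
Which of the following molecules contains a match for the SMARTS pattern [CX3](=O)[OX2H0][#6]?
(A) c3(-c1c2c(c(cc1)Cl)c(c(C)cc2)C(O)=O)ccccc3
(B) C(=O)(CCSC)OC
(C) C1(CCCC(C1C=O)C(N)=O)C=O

B

[CX3](=O)[OX2H0][#6] describes a carbonyl carbon bonded to an oxygen that is itself bonded to carbon (no H on that O) (an ester).
(A) has a carboxylic acid group (-C(=O)OH) but the singly-bonded O carries H (OX2H1, not H0).
(B) contains a methyl-ester group (-C(=O)OCH3), which satisfies every atom and bond constraint.
(C) has a primary amide (-C(=O)NH2) but the carbonyl is bonded to N, not to an O-C linkage.
So the answer is (B).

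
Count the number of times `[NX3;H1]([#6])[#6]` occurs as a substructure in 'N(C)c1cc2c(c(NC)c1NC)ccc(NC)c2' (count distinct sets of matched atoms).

[NX3;H1]([#6])[#6] is the SMARTS for a secondary amine: a trivalent nitrogen with one H, bonded to two carbons.
The molecule carries 4 separate instances of an N-methylamino group (-NHCH3) meeting every constraint; each maps to a distinct set of atoms, giving 4 matches.

4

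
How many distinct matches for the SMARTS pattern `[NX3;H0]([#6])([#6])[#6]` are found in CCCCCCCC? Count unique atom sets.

[NX3;H0]([#6])([#6])[#6] is the SMARTS for a tertiary amine: a trivalent nitrogen with no H, bonded to three carbons.
No fragment in the molecule satisfies every constraint, giving 0 matches.

0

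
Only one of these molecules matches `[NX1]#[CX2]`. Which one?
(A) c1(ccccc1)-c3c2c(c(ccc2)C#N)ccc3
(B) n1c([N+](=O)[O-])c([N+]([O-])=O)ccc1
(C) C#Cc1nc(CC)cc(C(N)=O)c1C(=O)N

A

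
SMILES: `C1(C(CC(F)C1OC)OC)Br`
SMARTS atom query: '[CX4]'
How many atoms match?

7

Check the 11 heavy atoms by environment: 7× C (X4) → match; 1× Br (X1) → no; 1× F (X1) → no; 2× O (X2) → no.
That gives 7 matching atoms.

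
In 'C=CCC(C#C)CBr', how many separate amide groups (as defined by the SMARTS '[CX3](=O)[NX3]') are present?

0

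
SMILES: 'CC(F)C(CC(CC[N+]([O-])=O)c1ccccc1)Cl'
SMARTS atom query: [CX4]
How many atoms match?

7

The query [CX4] means: C with X4: aliphatic carbon with exactly 4 total connections (bonds + H).
Check the 18 heavy atoms by environment: 7× C (X4) → match; 6× c (aromatic, X3) → no; 1× N (charge +1, X3) → no; 1× O (charge -1, X1) → no; 1× O (X1) → no; 1× Cl (X1) → no; 1× F (X1) → no.
That gives 7 matching atoms.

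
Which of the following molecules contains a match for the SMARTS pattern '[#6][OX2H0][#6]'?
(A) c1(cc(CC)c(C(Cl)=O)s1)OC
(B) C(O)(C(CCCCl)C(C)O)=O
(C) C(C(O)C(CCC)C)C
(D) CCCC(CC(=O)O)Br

A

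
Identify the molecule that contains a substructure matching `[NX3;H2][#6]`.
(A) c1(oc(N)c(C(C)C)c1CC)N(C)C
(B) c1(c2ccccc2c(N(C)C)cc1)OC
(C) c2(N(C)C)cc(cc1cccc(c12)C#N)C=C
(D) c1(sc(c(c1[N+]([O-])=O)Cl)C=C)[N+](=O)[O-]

A

[NX3;H2][#6] describes a trivalent nitrogen with two H attached to carbon (a primary amine).
(A) contains a primary amino group (-NH2), which satisfies every atom and bond constraint.
(B) has a dimethylamino group (-N(CH3)2) but the nitrogen has H0, not H2.
(C) has a nitrile (-C#N) but the nitrogen is NX1 (triple-bonded), not NX3 with two H.
(D) has a nitro group (-[N+](=O)[O-]) but the nitrogen is [N+] with no H, not NX3H2.
So the answer is (A).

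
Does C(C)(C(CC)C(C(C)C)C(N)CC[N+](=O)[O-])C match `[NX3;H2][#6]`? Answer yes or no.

The pattern [NX3;H2][#6] describes a trivalent nitrogen with two H attached to carbon — a primary amine.
The molecule carries a primary amino group (-NH2), whose atoms satisfy every constraint of the query, so the pattern matches.

Yes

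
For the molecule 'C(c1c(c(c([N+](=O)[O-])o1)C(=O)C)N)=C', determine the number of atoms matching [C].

Check the 14 heavy atoms by environment: 1× o (aromatic) → no; 4× c (aromatic) → no; 4× C → match; 2× O → no; 1× N → no; 1× N (charge +1) → no; 1× O (charge -1) → no.
That gives 4 matching atoms.

4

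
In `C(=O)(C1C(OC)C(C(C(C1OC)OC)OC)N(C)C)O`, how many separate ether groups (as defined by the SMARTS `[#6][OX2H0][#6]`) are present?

4

[#6][OX2H0][#6] is the SMARTS for an ether: an aliphatic oxygen bridging two carbons with no H on the oxygen.
The molecule carries 4 separate instances of a methoxy ether (-OCH3) meeting every constraint; each maps to a distinct set of atoms, giving 4 matches.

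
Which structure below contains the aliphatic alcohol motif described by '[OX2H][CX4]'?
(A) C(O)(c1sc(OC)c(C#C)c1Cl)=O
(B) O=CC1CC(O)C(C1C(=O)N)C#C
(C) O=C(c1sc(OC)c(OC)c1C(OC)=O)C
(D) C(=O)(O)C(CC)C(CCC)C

[OX2H][CX4] describes a hydroxyl oxygen bound to an sp3 (X4) carbon (an aliphatic alcohol).
(A) has a carboxylic acid group (-C(=O)OH) but the -OH is on a CX3 carbonyl carbon, not a CX4 carbon.
(B) contains a hydroxyl group (-OH), which satisfies every atom and bond constraint.
(C) has a methoxy ether (-OCH3) but the oxygen has H0 (ether), not H1.
(D) has a carboxylic acid group (-C(=O)OH) but the -OH is on a CX3 carbonyl carbon, not a CX4 carbon.
So the answer is (B).

B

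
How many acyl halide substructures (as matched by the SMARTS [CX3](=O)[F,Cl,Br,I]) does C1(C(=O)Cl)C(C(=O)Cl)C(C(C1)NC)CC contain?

2

[CX3](=O)[F,Cl,Br,I] is the SMARTS for an acyl halide: a carbonyl carbon bonded to a halogen.
The molecule carries 2 separate instances of an acyl chloride (-C(=O)Cl) meeting every constraint; each maps to a distinct set of atoms, giving 2 matches.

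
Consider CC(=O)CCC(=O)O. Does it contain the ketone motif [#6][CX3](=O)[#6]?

The pattern [#6][CX3](=O)[#6] describes a carbonyl carbon (no H) flanked by two carbons — a ketone.
The molecule carries an acetyl/ketone group (-C(=O)CH3), whose atoms satisfy every constraint of the query, so the pattern matches.

Yes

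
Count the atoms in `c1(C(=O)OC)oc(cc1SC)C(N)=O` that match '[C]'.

4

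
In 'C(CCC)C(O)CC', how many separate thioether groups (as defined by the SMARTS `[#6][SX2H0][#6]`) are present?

[#6][SX2H0][#6] is the SMARTS for a thioether: an aliphatic sulfur bridging two carbons with no H on the sulfur.
No fragment in the molecule satisfies every constraint, giving 0 matches.

0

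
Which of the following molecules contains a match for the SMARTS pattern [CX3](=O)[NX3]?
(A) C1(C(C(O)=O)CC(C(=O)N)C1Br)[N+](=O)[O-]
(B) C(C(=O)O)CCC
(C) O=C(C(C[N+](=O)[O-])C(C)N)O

[CX3](=O)[NX3] describes a carbonyl carbon bonded to a trivalent nitrogen (an amide).
(A) contains a primary amide (-C(=O)NH2), which satisfies every atom and bond constraint.
(B) has a carboxylic acid group (-C(=O)OH) but the carbonyl is bonded to O, not to an NX3 nitrogen.
(C) has a primary amino group (-NH2) but the -NH2 is not attached to a carbonyl carbon.
So the answer is (A).

A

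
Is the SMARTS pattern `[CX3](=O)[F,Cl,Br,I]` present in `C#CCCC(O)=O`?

No

The pattern [CX3](=O)[F,Cl,Br,I] describes a carbonyl carbon bonded to a halogen — an acyl halide.
The closest candidate here is a carboxylic acid group (-C(=O)OH), but the carbonyl is bonded to -OH, not to a halogen. No other fragment satisfies the full query, so there is no match.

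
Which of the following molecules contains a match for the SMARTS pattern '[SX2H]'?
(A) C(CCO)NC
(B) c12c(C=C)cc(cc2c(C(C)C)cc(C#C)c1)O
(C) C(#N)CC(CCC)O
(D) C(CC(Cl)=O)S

D

[SX2H] describes an aliphatic sulfur with two connections, one being H (a thiol).
(A) has a hydroxyl group (-OH) but it is an -OH, not an -SH.
(B) has a hydroxyl group (-OH) but it is an -OH, not an -SH.
(C) has a hydroxyl group (-OH) but it is an -OH, not an -SH.
(D) contains a thiol (-SH), which satisfies every atom and bond constraint.
So the answer is (D).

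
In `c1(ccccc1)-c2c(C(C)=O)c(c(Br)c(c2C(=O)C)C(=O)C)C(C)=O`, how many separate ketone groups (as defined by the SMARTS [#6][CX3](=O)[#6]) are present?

4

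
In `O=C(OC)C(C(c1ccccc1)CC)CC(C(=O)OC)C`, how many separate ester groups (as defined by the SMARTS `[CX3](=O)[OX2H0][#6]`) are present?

2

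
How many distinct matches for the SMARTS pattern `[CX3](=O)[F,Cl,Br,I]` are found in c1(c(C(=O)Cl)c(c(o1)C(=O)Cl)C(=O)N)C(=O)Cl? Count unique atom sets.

3

[CX3](=O)[F,Cl,Br,I] is the SMARTS for an acyl halide: a carbonyl carbon bonded to a halogen.
The molecule carries 3 separate instances of an acyl chloride (-C(=O)Cl) meeting every constraint; each maps to a distinct set of atoms, giving 3 matches.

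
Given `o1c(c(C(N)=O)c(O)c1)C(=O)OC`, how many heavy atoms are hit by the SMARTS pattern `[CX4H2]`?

0

The query [CX4H2] means: sp3 carbon (X4) with exactly two hydrogens.
Check the 13 heavy atoms by environment: 1× o (aromatic, H0, X2) → no; 3× c (aromatic, H0, X3) → no; 1× c (aromatic, H1, X3) → no; 2× C (H0, X3) → no; 2× O (H0, X1) → no; 1× N (H2, X3) → no; 1× O (H1, X2) → no; 1× O (H0, X2) → no; 1× C (H3, X4) → no.
No environment satisfies the query, so 0 matching atoms.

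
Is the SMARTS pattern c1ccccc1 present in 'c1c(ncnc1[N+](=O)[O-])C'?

No

The pattern c1ccccc1 describes six aromatic carbons in a ring — a benzene ring.
The closest candidate here is a methyl group (-CH3), but no six-membered all-carbon aromatic ring is present. No other fragment satisfies the full query, so there is no match.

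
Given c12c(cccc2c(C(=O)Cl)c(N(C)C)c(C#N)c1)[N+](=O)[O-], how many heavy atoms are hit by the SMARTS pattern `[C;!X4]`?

The query [C;!X4] means: aliphatic carbon that does not have four total connections.
Check the 21 heavy atoms by environment: 10× c (aromatic, X3) → no; 1× C (X2) → match; 1× N (X1) → no; 1× C (X3) → match; 2× O (X1) → no; 1× Cl (X1) → no; 1× N (charge +1, X3) → no; 1× O (charge -1, X1) → no; 1× N (X3) → no; 2× C (X4) → no.
Summing the matching environments: 1 + 1 = 2 matching atoms.

2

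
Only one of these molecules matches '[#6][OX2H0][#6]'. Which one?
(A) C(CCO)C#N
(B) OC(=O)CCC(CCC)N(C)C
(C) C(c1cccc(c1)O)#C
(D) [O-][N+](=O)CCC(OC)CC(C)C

D

[#6][OX2H0][#6] describes an aliphatic oxygen bridging two carbons with no H on the oxygen (an ether).
(A) has a hydroxyl group (-OH) but the oxygen has H1, not H0 bridging two carbons.
(B) has a carboxylic acid group (-C(=O)OH) but the -OH oxygen has H1; the =O is OX1, not OX2.
(C) has a hydroxyl group (-OH) but the oxygen has H1, not H0 bridging two carbons.
(D) contains a methoxy ether (-OCH3), which satisfies every atom and bond constraint.
So the answer is (D).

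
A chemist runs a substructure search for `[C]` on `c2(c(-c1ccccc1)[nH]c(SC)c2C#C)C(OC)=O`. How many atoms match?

5

The query [C] means: uppercase C matches aliphatic (non-aromatic) carbon only.
Check the 19 heavy atoms by environment: 1× n (aromatic) → no; 10× c (aromatic) → no; 5× C → match; 1× S → no; 2× O → no.
That gives 5 matching atoms.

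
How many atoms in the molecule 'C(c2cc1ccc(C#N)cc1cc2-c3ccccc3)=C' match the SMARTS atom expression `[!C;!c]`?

1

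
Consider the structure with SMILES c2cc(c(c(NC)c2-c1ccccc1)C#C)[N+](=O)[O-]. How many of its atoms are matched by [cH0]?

5

Check the 19 heavy atoms by environment: 7× c (aromatic, H1) → no; 5× c (aromatic, H0) → match; 1× N (charge +1, H0) → no; 1× O (charge -1, H0) → no; 1× O (H0) → no; 1× C (H0) → no; 1× C (H1) → no; 1× N (H1) → no; 1× C (H3) → no.
That gives 5 matching atoms.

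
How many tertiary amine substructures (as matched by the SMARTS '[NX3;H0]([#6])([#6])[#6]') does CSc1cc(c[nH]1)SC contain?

[NX3;H0]([#6])([#6])[#6] is the SMARTS for a tertiary amine: a trivalent nitrogen with no H, bonded to three carbons.
No fragment in the molecule satisfies every constraint, giving 0 matches.

0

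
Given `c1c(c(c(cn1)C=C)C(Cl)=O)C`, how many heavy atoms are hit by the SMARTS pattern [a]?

6

The query [a] means: a matches any aromatic atom.
Check the 12 heavy atoms by environment: 1× n (aromatic) → match; 5× c (aromatic) → match; 4× C → no; 1× O → no; 1× Cl → no.
Summing the matching environments: 1 + 5 = 6 matching atoms.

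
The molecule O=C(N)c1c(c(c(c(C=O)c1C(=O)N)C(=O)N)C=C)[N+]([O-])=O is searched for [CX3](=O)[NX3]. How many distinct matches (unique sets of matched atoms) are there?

3

[CX3](=O)[NX3] is the SMARTS for an amide: a carbonyl carbon bonded to a trivalent nitrogen.
The molecule carries 3 separate instances of a primary amide (-C(=O)NH2) meeting every constraint; each maps to a distinct set of atoms, giving 3 matches.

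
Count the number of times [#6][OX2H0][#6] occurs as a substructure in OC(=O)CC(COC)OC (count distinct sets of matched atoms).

2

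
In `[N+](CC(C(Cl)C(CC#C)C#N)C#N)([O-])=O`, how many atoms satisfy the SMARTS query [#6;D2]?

5

The query [#6;D2] means: any carbon bonded to exactly two heavy atoms.
Check the 15 heavy atoms by environment: 5× C (D2) → match; 3× C (D3) → no; 1× C (D1) → no; 2× N (D1) → no; 1× N (charge +1, D3) → no; 1× O (charge -1, D1) → no; 1× O (D1) → no; 1× Cl (D1) → no.
That gives 5 matching atoms.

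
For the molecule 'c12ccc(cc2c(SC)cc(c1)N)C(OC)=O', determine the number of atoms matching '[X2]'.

2

Check the 17 heavy atoms by environment: 10× c (aromatic, X3) → no; 1× C (X3) → no; 1× O (X1) → no; 1× O (X2) → match; 2× C (X4) → no; 1× N (X3) → no; 1× S (X2) → match.
Summing the matching environments: 1 + 1 = 2 matching atoms.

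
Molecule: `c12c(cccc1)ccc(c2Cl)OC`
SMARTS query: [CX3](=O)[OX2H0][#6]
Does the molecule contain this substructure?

No

The pattern [CX3](=O)[OX2H0][#6] describes a carbonyl carbon bonded to an oxygen that is itself bonded to carbon (no H on that O) — an ester.
The closest candidate here is a methoxy ether (-OCH3), but the ether oxygen is not adjacent to a C=O carbon. No other fragment satisfies the full query, so there is no match.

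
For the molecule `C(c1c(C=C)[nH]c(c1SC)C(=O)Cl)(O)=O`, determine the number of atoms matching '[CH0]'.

2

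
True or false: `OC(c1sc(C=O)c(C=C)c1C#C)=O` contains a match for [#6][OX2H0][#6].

False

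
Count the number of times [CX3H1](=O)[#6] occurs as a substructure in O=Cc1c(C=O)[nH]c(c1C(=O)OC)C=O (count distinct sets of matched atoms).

[CX3H1](=O)[#6] is the SMARTS for an aldehyde: an sp2 carbon with one H, double-bonded to O and single-bonded to carbon.
The molecule carries 3 separate instances of an aldehyde (-CHO) meeting every constraint; each maps to a distinct set of atoms, giving 3 matches.

3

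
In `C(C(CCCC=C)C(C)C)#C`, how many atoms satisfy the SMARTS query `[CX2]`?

2

Check the 11 heavy atoms by environment: 7× C (X4) → no; 2× C (X3) → no; 2× C (X2) → match.
That gives 2 matching atoms.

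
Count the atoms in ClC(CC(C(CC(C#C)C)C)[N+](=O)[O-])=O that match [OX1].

3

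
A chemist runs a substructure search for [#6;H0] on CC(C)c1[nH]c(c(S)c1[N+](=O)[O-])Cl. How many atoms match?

Check the 13 heavy atoms by environment: 1× n (aromatic, H1) → no; 4× c (aromatic, H0) → match; 1× Cl (H0) → no; 1× N (charge +1, H0) → no; 1× O (charge -1, H0) → no; 1× O (H0) → no; 1× C (H1) → no; 2× C (H3) → no; 1× S (H1) → no.
That gives 4 matching atoms.

4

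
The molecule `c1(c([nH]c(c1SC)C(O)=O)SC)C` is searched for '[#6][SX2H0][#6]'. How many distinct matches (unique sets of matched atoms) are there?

2

[#6][SX2H0][#6] is the SMARTS for a thioether: an aliphatic sulfur bridging two carbons with no H on the sulfur.
The molecule carries 2 separate instances of a methylthio ether (-SCH3) meeting every constraint; each maps to a distinct set of atoms, giving 2 matches.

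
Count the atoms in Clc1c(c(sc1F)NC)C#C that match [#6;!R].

3

The query [#6;!R] means: carbon not in any ring.
Check the 11 heavy atoms by environment: 1× s (aromatic, in 5-ring) → no; 4× c (aromatic, in 5-ring) → no; 3× C (acyclic) → match; 1× Cl (acyclic) → no; 1× F (acyclic) → no; 1× N (acyclic) → no.
That gives 3 matching atoms.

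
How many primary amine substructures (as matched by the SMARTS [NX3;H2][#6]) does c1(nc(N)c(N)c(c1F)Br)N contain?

3

[NX3;H2][#6] is the SMARTS for a primary amine: a trivalent nitrogen with two H attached to carbon.
The molecule carries 3 separate instances of a primary amino group (-NH2) meeting every constraint; each maps to a distinct set of atoms, giving 3 matches.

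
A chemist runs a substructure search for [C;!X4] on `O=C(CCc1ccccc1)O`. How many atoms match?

1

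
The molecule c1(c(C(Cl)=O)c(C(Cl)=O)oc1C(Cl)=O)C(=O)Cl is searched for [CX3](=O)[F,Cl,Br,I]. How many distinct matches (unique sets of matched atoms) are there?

4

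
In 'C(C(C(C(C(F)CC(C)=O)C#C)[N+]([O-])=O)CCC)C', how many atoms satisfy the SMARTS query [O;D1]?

3

Check the 19 heavy atoms by environment: 5× C (D2) → no; 5× C (D3) → no; 1× N (charge +1, D3) → no; 1× O (charge -1, D1) → match; 2× O (D1) → match; 4× C (D1) → no; 1× F (D1) → no.
Summing the matching environments: 1 + 2 = 3 matching atoms.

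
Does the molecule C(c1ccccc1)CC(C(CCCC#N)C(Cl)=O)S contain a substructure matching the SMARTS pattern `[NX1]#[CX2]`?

The pattern [NX1]#[CX2] describes a nitrogen triple-bonded to a two-connected carbon — a nitrile.
The molecule carries a nitrile (-C#N), whose atoms satisfy every constraint of the query, so the pattern matches.

Yes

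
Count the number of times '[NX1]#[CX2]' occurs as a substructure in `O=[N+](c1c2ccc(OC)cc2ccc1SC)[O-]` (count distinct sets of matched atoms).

[NX1]#[CX2] is the SMARTS for a nitrile: a nitrogen triple-bonded to a two-connected carbon.
The molecule has a nitro group (-[N+](=O)[O-]), but there is no C#N triple bond; nothing else fits, so there are 0 matches.

0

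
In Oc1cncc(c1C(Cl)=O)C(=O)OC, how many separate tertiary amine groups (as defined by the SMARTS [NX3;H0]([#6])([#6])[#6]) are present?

0

[NX3;H0]([#6])([#6])[#6] is the SMARTS for a tertiary amine: a trivalent nitrogen with no H, bonded to three carbons.
No fragment in the molecule satisfies every constraint, giving 0 matches.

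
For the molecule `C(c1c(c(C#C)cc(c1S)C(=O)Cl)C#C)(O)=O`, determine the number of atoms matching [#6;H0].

The query [#6;H0] means: any carbon with no attached hydrogen.
Check the 17 heavy atoms by environment: 5× c (aromatic, H0) → match; 1× c (aromatic, H1) → no; 4× C (H0) → match; 2× O (H0) → no; 1× Cl (H0) → no; 2× C (H1) → no; 1× O (H1) → no; 1× S (H1) → no.
Summing the matching environments: 5 + 4 = 9 matching atoms.

9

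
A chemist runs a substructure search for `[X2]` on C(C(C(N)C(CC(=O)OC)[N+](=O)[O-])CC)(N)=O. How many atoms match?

1

The query [X2] means: any atom with exactly two total connections (bonds + H).
Check the 17 heavy atoms by environment: 7× C (X4) → no; 2× C (X3) → no; 3× O (X1) → no; 1× O (X2) → match; 2× N (X3) → no; 1× N (charge +1, X3) → no; 1× O (charge -1, X1) → no.
That gives 1 matching atom.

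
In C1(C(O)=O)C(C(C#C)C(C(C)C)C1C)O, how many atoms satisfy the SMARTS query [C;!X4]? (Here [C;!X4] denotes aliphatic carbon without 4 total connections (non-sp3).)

3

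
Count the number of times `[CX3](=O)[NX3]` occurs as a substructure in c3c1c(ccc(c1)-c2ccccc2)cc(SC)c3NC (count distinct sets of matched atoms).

0

[CX3](=O)[NX3] is the SMARTS for an amide: a carbonyl carbon bonded to a trivalent nitrogen.
No fragment in the molecule satisfies every constraint, giving 0 matches.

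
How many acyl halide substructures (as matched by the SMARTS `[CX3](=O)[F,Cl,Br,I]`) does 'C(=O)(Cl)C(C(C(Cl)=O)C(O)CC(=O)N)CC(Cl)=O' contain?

[CX3](=O)[F,Cl,Br,I] is the SMARTS for an acyl halide: a carbonyl carbon bonded to a halogen.
The molecule carries 3 separate instances of an acyl chloride (-C(=O)Cl) meeting every constraint; each maps to a distinct set of atoms, giving 3 matches.

3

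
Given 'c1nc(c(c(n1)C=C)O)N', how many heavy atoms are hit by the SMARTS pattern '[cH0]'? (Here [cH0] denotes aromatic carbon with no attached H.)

3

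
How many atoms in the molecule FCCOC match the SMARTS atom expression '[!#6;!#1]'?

2

The query [!#6;!#1] means: not carbon and not hydrogen — any heteroatom.
Check the 5 heavy atoms by environment: 3× C → no; 1× F → match; 1× O → match.
Summing the matching environments: 1 + 1 = 2 matching atoms.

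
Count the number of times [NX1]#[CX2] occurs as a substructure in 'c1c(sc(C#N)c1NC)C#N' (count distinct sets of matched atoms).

2

[NX1]#[CX2] is the SMARTS for a nitrile: a nitrogen triple-bonded to a two-connected carbon.
The molecule carries 2 separate instances of a nitrile (-C#N) meeting every constraint; each maps to a distinct set of atoms, giving 2 matches.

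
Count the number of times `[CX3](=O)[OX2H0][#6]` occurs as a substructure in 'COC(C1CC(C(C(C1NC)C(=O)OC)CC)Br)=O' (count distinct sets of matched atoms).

[CX3](=O)[OX2H0][#6] is the SMARTS for an ester: a carbonyl carbon bonded to an oxygen that is itself bonded to carbon (no H on that O).
The molecule carries 2 separate instances of a methyl-ester group (-C(=O)OCH3) meeting every constraint; each maps to a distinct set of atoms, giving 2 matches.

2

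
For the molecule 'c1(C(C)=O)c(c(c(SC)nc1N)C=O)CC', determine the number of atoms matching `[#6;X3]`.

7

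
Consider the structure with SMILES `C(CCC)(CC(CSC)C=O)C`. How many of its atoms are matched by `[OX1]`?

1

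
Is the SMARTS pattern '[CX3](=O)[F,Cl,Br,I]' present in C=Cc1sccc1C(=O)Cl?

The pattern [CX3](=O)[F,Cl,Br,I] describes a carbonyl carbon bonded to a halogen — an acyl halide.
The molecule carries an acyl chloride (-C(=O)Cl), whose atoms satisfy every constraint of the query, so the pattern matches.

Yes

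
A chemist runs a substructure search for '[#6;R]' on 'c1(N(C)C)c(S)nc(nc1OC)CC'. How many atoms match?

4

The query [#6;R] means: carbon that is part of a ring.
Check the 14 heavy atoms by environment: 2× n (aromatic, in 6-ring) → no; 4× c (aromatic, in 6-ring) → match; 5× C (acyclic) → no; 1× S (acyclic) → no; 1× N (acyclic) → no; 1× O (acyclic) → no.
That gives 4 matching atoms.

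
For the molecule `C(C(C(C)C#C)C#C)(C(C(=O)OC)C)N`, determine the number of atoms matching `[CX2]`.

4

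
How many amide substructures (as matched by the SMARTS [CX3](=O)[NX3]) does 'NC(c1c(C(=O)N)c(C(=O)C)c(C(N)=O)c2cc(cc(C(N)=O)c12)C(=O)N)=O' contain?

5

[CX3](=O)[NX3] is the SMARTS for an amide: a carbonyl carbon bonded to a trivalent nitrogen.
The molecule carries 5 separate instances of a primary amide (-C(=O)NH2) meeting every constraint; each maps to a distinct set of atoms, giving 5 matches.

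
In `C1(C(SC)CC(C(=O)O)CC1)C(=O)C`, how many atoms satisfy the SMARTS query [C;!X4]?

2

Check the 14 heavy atoms by environment: 8× C (X4) → no; 2× C (X3) → match; 2× O (X1) → no; 1× O (X2) → no; 1× S (X2) → no.
That gives 2 matching atoms.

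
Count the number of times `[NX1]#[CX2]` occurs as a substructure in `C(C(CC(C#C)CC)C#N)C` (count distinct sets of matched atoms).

1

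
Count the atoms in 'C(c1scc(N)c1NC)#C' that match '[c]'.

Check the 10 heavy atoms by environment: 1× s (aromatic) → no; 4× c (aromatic) → match; 3× C → no; 2× N → no.
That gives 4 matching atoms.

4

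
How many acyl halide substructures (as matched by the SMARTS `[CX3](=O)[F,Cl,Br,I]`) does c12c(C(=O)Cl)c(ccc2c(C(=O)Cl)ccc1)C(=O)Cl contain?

3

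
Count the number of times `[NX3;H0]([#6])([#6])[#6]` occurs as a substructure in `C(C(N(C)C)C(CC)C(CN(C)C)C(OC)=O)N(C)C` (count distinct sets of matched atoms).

3

[NX3;H0]([#6])([#6])[#6] is the SMARTS for a tertiary amine: a trivalent nitrogen with no H, bonded to three carbons.
The molecule carries 3 separate instances of a dimethylamino group (-N(CH3)2) meeting every constraint; each maps to a distinct set of atoms, giving 3 matches.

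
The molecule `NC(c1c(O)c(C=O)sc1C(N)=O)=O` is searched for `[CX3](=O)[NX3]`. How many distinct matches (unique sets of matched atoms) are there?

2

[CX3](=O)[NX3] is the SMARTS for an amide: a carbonyl carbon bonded to a trivalent nitrogen.
The molecule carries 2 separate instances of a primary amide (-C(=O)NH2) meeting every constraint; each maps to a distinct set of atoms, giving 2 matches.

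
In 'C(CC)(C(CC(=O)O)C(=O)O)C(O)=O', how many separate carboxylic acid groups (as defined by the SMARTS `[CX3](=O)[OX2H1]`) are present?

3

[CX3](=O)[OX2H1] is the SMARTS for a carboxylic acid: an sp2 carbon double-bonded to O and single-bonded to an -OH oxygen.
The molecule carries 3 separate instances of a carboxylic acid group (-C(=O)OH) meeting every constraint; each maps to a distinct set of atoms, giving 3 matches.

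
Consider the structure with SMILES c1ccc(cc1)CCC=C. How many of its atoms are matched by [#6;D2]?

8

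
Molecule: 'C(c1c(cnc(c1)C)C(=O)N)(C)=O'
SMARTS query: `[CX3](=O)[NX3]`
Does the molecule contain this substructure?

Yes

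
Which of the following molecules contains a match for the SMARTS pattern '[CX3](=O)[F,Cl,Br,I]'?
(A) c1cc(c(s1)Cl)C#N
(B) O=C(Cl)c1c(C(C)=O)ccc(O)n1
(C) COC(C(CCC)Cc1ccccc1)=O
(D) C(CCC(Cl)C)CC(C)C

[CX3](=O)[F,Cl,Br,I] describes a carbonyl carbon bonded to a halogen (an acyl halide).
(A) has a chloro substituent but the Cl is not on a carbonyl carbon.
(B) contains an acyl chloride (-C(=O)Cl), which satisfies every atom and bond constraint.
(C) has a methyl-ester group (-C(=O)OCH3) but the carbonyl is bonded to -O-C, not to a halogen.
(D) has a chloro substituent but the Cl is not on a carbonyl carbon.
So the answer is (B).

B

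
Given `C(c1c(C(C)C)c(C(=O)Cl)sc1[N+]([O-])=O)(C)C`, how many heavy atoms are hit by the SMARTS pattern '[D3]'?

8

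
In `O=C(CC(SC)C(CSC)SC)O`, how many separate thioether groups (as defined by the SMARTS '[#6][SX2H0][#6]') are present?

3

[#6][SX2H0][#6] is the SMARTS for a thioether: an aliphatic sulfur bridging two carbons with no H on the sulfur.
The molecule carries 3 separate instances of a methylthio ether (-SCH3) meeting every constraint; each maps to a distinct set of atoms, giving 3 matches.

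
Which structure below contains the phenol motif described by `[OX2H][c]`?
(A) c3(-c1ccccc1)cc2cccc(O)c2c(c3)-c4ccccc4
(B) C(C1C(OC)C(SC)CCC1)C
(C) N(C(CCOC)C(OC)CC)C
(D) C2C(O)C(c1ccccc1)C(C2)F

A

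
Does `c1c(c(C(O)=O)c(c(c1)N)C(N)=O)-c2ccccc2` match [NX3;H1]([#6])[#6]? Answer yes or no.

No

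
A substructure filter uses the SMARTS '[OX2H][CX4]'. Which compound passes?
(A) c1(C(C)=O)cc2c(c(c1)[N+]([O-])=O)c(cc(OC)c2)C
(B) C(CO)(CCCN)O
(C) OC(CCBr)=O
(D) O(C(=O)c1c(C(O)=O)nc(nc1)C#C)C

[OX2H][CX4] describes a hydroxyl oxygen bound to an sp3 (X4) carbon (an aliphatic alcohol).
(A) has a methoxy ether (-OCH3) but the oxygen has H0 (ether), not H1.
(B) contains a hydroxyl group (-OH), which satisfies every atom and bond constraint.
(C) has a carboxylic acid group (-C(=O)OH) but the -OH is on a CX3 carbonyl carbon, not a CX4 carbon.
(D) has a carboxylic acid group (-C(=O)OH) but the -OH is on a CX3 carbonyl carbon, not a CX4 carbon.
So the answer is (B).

B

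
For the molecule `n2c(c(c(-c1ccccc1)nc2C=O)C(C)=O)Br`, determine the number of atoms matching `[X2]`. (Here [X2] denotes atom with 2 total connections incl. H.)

The query [X2] means: any atom with exactly two total connections (bonds + H).
Check the 18 heavy atoms by environment: 2× n (aromatic, X2) → match; 10× c (aromatic, X3) → no; 2× C (X3) → no; 2× O (X1) → no; 1× C (X4) → no; 1× Br (X1) → no.
That gives 2 matching atoms.

2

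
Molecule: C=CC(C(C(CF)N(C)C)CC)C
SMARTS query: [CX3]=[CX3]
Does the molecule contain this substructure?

Yes

The pattern [CX3]=[CX3] describes a non-aromatic C=C double bond between two sp2 carbons — an alkene.
The molecule carries a vinyl group (-CH=CH2), whose atoms satisfy every constraint of the query, so the pattern matches.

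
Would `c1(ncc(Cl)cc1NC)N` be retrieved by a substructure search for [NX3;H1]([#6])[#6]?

The pattern [NX3;H1]([#6])[#6] describes a trivalent nitrogen with one H, bonded to two carbons — a secondary amine.
The molecule carries an N-methylamino group (-NHCH3), whose atoms satisfy every constraint of the query, so the pattern matches.

Yes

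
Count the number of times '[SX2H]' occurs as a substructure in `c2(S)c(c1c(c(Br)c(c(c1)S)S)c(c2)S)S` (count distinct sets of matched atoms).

[SX2H] is the SMARTS for a thiol: an aliphatic sulfur with two connections, one being H.
The molecule carries 5 separate instances of a thiol (-SH) meeting every constraint; each maps to a distinct set of atoms, giving 5 matches.

5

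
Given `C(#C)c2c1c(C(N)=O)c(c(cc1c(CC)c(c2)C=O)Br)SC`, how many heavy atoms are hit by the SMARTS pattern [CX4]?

3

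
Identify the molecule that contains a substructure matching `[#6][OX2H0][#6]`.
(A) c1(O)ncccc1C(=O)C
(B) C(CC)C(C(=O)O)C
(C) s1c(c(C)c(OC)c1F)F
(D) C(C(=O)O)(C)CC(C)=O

C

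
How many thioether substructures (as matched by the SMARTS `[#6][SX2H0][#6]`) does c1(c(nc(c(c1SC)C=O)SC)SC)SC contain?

4

[#6][SX2H0][#6] is the SMARTS for a thioether: an aliphatic sulfur bridging two carbons with no H on the sulfur.
The molecule carries 4 separate instances of a methylthio ether (-SCH3) meeting every constraint; each maps to a distinct set of atoms, giving 4 matches.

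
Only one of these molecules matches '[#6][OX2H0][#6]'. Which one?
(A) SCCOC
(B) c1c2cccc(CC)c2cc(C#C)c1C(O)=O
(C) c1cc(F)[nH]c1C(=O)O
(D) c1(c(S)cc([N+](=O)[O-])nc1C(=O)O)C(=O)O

A

[#6][OX2H0][#6] describes an aliphatic oxygen bridging two carbons with no H on the oxygen (an ether).
(A) contains a methoxy ether (-OCH3), which satisfies every atom and bond constraint.
(B) has a carboxylic acid group (-C(=O)OH) but the -OH oxygen has H1; the =O is OX1, not OX2.
(C) has a carboxylic acid group (-C(=O)OH) but the -OH oxygen has H1; the =O is OX1, not OX2.
(D) has a carboxylic acid group (-C(=O)OH) but the -OH oxygen has H1; the =O is OX1, not OX2.
So the answer is (A).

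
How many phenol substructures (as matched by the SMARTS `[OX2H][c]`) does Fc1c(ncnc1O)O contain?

2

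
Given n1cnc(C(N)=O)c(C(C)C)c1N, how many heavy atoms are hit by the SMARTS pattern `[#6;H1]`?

Check the 13 heavy atoms by environment: 2× n (aromatic, H0) → no; 1× c (aromatic, H1) → match; 3× c (aromatic, H0) → no; 1× C (H0) → no; 1× O (H0) → no; 2× N (H2) → no; 1× C (H1) → match; 2× C (H3) → no.
Summing the matching environments: 1 + 1 = 2 matching atoms.

2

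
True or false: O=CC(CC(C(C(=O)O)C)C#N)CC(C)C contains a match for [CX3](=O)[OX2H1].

The pattern [CX3](=O)[OX2H1] describes an sp2 carbon double-bonded to O and single-bonded to an -OH oxygen — a carboxylic acid.
The molecule carries a carboxylic acid group (-C(=O)OH), whose atoms satisfy every constraint of the query, so the pattern matches.

True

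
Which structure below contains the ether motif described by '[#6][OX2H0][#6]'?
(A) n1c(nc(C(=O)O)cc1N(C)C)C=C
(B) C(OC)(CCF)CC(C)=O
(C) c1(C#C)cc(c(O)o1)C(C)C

[#6][OX2H0][#6] describes an aliphatic oxygen bridging two carbons with no H on the oxygen (an ether).
(A) has a carboxylic acid group (-C(=O)OH) but the -OH oxygen has H1; the =O is OX1, not OX2.
(B) contains a methoxy ether (-OCH3), which satisfies every atom and bond constraint.
(C) has a hydroxyl group (-OH) but the oxygen has H1, not H0 bridging two carbons.
So the answer is (B).

B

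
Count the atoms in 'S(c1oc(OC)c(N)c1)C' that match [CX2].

0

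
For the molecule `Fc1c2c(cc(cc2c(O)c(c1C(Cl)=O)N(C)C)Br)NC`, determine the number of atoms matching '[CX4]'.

3

The query [CX4] means: C with X4: aliphatic carbon with exactly 4 total connections (bonds + H).
Check the 21 heavy atoms by environment: 10× c (aromatic, X3) → no; 1× F (X1) → no; 2× N (X3) → no; 3× C (X4) → match; 1× C (X3) → no; 1× O (X1) → no; 1× Cl (X1) → no; 1× O (X2) → no; 1× Br (X1) → no.
That gives 3 matching atoms.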